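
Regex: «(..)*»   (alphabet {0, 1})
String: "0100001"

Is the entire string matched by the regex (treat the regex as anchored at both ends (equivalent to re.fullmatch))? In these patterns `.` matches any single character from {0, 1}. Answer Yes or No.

No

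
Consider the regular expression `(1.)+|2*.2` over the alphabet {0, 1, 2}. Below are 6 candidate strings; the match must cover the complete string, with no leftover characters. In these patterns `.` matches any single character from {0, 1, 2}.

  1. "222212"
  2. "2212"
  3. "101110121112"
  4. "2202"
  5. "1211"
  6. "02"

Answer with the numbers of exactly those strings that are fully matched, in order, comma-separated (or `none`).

1, 2, 3, 4, 5, 6

1 → match
2 → match
3 → match
4 → match
5 → match
6 → match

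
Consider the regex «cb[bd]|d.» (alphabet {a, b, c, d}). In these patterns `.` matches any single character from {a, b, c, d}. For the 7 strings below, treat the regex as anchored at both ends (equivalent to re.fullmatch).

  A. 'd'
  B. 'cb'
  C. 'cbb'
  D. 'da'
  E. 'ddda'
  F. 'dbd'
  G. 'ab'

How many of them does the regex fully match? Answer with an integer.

A → no match
B → no match
C → match
D → match
E → no match
F → no match
G → no match
Total matched: 2

2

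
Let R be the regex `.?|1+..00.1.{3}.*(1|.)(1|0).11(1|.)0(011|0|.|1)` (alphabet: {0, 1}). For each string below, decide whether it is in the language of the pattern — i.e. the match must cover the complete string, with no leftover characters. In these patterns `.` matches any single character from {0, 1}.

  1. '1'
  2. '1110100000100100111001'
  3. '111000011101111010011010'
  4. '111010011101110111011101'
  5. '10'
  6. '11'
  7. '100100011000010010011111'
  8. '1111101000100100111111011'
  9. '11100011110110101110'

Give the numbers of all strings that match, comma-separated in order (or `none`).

1. '1' → match
2 → no match
3 → no match
4 → match
5. '10' → no match
6. '11' → no match
7 → no match
8 → no match
9 → no match

1, 4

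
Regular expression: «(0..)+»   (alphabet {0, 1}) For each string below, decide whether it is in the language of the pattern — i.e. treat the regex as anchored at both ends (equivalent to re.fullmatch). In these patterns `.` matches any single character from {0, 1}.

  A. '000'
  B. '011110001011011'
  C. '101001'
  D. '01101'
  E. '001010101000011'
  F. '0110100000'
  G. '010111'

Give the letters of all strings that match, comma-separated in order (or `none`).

A. '000' → match
B → no match
C. '101001' → no match — must start with '0'
D. '01101' → no match
E → no match
F. '0110100000' → no match
G. '010111' → no match

A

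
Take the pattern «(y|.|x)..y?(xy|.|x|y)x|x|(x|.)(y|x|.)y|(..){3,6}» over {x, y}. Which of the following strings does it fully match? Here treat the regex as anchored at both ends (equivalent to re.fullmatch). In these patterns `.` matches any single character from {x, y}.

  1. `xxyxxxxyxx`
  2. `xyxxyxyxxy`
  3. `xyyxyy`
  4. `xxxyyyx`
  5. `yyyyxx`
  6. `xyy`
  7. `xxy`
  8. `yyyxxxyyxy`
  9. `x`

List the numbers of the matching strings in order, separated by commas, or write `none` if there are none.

1 → match
2 → match
3 → match
4 → no match
5 → match
6 → match
7 → match
8 → match
9 → match

1, 2, 3, 5, 6, 7, 8, 9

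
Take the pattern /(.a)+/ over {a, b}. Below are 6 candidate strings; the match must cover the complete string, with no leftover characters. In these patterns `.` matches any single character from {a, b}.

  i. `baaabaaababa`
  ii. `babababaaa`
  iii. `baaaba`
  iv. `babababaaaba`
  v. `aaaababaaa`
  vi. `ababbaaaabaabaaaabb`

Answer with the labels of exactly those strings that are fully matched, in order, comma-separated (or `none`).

i, ii, iii, iv, v

i. `baaabaaababa` → match
ii. `babababaaa` → match
iii. `baaaba` → match
iv. `babababaaaba` → match
v. `aaaababaaa` → match
vi → no match — must end with `a`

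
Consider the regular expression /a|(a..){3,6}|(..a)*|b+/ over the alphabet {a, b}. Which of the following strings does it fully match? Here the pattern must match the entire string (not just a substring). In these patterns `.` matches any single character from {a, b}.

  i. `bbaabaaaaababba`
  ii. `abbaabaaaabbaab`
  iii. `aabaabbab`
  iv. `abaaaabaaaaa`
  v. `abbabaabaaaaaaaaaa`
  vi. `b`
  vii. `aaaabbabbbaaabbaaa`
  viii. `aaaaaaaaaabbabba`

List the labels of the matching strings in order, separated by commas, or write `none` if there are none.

i → match
ii → match
iii → no match
iv → match
v → match
vi → match
vii → no match
viii → no match

i, ii, iv, v, vi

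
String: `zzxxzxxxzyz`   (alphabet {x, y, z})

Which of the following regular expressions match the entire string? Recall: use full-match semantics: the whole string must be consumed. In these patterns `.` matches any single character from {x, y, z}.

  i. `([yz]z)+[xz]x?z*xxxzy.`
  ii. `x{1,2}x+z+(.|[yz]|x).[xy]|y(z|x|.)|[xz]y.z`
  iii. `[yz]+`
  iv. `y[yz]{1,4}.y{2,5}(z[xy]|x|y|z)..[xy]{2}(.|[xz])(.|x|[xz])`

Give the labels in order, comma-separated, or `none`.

i

i → match
ii → no match
iii → no match
iv → no match — must start with `y`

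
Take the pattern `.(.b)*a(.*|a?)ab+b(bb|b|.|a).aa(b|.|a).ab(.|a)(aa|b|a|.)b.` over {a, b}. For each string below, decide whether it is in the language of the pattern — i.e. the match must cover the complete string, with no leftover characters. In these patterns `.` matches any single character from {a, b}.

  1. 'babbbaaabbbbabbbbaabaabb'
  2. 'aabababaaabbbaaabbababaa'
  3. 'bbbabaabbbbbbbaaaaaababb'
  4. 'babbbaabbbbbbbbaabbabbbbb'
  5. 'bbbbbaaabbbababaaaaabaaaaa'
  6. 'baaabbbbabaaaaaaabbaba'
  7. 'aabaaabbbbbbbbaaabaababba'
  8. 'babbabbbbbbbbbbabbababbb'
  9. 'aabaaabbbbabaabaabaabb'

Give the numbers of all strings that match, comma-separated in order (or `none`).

4, 7, 9

1 → no match
2 → no match
3 → no match
4 → match
5 → no match
6 → no match
7 → match
8 → no match
9 → match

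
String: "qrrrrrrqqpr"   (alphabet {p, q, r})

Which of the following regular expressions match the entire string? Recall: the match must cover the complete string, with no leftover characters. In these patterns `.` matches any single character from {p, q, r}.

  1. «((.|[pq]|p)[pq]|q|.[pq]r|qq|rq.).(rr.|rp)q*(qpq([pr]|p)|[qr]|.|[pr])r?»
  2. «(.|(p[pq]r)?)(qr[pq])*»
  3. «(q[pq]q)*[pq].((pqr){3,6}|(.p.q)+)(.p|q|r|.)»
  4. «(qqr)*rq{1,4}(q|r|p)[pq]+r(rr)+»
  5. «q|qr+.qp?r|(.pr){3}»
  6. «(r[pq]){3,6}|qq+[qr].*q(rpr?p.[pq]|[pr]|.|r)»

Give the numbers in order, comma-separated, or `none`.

5

1 → no match
2 → no match
3 → no match
4 → no match — must end with "rr"
5 → match
6 → no match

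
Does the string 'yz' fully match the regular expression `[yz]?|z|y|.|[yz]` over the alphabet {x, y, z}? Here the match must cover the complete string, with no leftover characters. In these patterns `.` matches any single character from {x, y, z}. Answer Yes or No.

No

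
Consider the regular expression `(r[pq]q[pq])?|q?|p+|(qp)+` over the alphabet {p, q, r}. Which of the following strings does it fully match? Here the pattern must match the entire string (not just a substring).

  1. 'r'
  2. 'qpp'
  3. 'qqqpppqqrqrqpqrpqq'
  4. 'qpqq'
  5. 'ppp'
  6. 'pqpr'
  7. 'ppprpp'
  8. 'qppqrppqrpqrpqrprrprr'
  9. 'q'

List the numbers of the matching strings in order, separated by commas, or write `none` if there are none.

1 → no match
2 → no match
3 → no match
4 → no match
5 → match
6 → no match
7 → no match
8 → no match
9 → match

5, 9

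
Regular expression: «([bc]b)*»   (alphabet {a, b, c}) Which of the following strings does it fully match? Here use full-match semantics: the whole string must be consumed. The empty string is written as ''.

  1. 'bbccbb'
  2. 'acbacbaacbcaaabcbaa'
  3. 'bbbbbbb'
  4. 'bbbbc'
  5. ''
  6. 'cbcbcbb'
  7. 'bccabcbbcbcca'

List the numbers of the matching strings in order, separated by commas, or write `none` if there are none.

1 → no match
2 → no match
3 → no match
4 → no match
5 → match
6 → no match
7 → no match

5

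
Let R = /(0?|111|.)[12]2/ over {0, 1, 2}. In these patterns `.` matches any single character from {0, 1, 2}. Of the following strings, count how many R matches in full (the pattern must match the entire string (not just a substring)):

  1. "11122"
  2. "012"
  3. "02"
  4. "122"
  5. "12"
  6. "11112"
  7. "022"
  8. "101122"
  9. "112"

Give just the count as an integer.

7

1 → match
2 → match
3 → no match
4 → match
5 → match
6 → match
7 → match
8 → no match
9 → match
Total matched: 7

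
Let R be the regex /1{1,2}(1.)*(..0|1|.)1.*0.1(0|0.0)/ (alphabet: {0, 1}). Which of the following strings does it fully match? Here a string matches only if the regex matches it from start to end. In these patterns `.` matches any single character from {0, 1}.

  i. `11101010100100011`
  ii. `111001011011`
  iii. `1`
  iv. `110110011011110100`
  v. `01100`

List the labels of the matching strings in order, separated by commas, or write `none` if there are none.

i → no match — must end with `0`
ii → no match — must end with `0`
iii → no match — must end with `0`
iv → no match
v → no match — must start with `1`

none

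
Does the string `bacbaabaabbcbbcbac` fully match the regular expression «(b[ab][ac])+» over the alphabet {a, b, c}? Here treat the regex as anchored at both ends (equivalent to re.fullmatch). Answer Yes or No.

Yes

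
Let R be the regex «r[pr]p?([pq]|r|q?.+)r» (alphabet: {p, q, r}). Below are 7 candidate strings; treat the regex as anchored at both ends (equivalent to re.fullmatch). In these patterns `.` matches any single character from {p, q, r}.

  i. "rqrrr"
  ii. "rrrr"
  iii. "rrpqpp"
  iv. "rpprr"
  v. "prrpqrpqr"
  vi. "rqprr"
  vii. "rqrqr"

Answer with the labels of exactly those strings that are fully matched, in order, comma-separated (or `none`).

i → no match
ii → match
iii → no match — must end with "r"
iv → match
v → no match — must start with "r"
vi → no match
vii → no match

ii, iv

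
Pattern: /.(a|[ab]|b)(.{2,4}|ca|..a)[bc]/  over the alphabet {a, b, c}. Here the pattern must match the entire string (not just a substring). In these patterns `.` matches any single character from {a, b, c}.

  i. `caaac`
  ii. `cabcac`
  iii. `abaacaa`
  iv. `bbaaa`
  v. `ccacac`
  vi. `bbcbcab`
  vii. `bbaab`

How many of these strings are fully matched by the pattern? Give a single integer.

4

i. `caaac` → match
ii. `cabcac` → match
iii. `abaacaa` → no match
iv. `bbaaa` → no match
v. `ccacac` → no match
vi. `bbcbcab` → match
vii. `bbaab` → match
Total matched: 4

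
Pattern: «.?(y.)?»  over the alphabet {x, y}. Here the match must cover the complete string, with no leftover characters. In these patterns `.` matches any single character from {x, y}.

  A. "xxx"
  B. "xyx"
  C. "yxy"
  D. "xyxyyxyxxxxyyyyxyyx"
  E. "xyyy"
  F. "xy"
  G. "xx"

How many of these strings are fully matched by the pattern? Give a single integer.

A. "xxx" → no match
B. "xyx" → match
C. "yxy" → no match
D → no match
E. "xyyy" → no match
F. "xy" → no match
G. "xx" → no match
Total matched: 1

1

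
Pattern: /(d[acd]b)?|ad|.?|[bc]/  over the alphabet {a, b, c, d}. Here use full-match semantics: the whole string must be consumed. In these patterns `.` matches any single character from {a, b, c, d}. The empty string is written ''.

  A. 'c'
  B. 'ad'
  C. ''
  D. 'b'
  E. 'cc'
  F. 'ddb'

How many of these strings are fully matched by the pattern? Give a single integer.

5

A → match
B → match
C → match
D → match
E → no match
F → match
Total matched: 5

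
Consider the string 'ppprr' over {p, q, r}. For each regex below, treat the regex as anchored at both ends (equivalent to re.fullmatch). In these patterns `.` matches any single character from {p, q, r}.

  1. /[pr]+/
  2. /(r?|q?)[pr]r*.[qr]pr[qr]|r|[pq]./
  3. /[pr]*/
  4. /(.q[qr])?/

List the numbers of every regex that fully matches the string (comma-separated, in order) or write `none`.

1 → match
2 → no match
3 → match
4 → no match

1, 3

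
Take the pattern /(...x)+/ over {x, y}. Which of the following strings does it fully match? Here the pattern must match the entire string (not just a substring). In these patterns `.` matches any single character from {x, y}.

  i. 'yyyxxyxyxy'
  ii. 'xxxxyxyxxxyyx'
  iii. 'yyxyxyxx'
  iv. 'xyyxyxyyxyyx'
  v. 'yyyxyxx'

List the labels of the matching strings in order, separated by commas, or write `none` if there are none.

i → no match — must end with 'x'
ii → no match
iii → no match
iv → no match
v → no match

none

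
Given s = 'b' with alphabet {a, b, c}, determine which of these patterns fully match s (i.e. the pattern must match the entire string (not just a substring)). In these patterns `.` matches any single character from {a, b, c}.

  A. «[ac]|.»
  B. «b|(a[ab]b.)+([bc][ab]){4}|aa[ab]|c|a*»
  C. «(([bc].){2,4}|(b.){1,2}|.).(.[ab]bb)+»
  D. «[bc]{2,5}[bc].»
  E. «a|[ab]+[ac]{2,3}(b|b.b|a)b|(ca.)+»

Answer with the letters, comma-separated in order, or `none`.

A → match
B → match
C → no match — must end with 'bb'
D → no match
E → no match

A, B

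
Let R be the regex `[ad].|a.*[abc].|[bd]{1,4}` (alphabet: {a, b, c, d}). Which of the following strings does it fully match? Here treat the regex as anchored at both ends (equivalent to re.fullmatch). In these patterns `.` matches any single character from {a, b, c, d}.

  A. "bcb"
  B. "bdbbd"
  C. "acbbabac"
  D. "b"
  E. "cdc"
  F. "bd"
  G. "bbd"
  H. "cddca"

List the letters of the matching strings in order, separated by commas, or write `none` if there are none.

C, D, F, G

A → no match
B → no match
C → match
D → match
E → no match
F → match
G → match
H → no match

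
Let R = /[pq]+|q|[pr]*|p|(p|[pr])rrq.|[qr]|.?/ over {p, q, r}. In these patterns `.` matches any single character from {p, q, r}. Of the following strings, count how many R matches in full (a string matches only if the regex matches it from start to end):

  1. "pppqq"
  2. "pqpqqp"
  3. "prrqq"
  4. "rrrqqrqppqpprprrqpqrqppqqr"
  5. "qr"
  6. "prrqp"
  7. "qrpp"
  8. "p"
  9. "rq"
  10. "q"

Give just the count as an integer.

6

1 → match
2 → match
3 → match
4 → no match
5 → no match
6 → match
7 → no match
8 → match
9 → no match
10 → match
Total matched: 6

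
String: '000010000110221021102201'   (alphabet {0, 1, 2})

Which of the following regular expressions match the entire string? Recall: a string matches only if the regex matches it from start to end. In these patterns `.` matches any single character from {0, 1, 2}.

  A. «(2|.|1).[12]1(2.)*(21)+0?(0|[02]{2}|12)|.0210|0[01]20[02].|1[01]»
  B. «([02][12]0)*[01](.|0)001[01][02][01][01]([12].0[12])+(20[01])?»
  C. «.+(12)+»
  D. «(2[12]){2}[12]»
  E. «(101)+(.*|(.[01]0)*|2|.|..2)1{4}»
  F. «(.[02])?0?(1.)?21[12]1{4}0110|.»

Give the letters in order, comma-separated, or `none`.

B

A → no match
B → match
C → no match — must end with '12'
D → no match — must start with '2'
E → no match — must start with '101'
F → no match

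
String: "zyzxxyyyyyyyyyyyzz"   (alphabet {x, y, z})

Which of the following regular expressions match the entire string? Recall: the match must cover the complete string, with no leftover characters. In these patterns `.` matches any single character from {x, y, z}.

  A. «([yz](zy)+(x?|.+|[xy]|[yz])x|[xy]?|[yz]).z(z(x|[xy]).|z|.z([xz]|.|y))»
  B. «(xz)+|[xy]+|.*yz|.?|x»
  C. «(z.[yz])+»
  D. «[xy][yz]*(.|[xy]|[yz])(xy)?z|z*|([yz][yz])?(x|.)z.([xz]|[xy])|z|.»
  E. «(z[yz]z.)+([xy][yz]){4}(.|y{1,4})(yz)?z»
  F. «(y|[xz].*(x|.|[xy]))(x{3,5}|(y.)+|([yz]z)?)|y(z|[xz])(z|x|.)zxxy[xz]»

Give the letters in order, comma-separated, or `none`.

A → no match
B → no match
C → no match
D → no match
E → match
F → match

E, F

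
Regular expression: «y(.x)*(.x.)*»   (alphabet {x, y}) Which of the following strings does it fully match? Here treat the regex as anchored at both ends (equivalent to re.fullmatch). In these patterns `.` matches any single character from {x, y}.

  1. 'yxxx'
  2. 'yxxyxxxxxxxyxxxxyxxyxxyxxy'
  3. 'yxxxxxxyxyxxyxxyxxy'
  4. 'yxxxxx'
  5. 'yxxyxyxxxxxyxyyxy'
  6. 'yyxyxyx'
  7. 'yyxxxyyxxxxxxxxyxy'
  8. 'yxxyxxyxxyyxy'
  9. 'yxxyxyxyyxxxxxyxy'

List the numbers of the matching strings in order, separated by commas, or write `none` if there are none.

1, 2, 3, 4, 5, 6, 7, 8, 9

1 → match
2 → match
3 → match
4 → match
5 → match
6 → match
7 → match
8 → match
9 → match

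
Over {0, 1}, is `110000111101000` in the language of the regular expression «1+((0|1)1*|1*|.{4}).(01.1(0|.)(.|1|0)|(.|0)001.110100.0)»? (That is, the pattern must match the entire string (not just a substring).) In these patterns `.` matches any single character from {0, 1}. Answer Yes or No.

No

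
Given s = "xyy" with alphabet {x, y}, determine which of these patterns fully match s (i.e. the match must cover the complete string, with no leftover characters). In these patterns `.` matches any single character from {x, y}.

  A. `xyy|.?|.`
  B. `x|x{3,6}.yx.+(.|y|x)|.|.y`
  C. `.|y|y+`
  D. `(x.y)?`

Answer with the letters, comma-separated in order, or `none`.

A, D

A → match
B → no match
C → no match
D → match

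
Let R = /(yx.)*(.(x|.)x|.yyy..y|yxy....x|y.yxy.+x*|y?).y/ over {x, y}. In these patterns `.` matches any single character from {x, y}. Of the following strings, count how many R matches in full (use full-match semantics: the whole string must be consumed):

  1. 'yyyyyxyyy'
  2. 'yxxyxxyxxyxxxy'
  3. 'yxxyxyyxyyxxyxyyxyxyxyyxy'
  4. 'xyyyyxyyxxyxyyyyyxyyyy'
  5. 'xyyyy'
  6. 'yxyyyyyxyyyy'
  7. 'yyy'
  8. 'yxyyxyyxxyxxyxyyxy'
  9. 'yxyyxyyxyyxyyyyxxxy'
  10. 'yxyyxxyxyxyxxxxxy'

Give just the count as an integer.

8

1 → match
2 → match
3 → match
4 → no match
5 → no match
6 → match
7 → match
8 → match
9 → match
10 → match
Total matched: 8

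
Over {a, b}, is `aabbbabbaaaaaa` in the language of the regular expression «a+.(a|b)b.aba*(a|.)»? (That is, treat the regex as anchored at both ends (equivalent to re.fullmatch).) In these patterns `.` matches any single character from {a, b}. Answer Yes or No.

No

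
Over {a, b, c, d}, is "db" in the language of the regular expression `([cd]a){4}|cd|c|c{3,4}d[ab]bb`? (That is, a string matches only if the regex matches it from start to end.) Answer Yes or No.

No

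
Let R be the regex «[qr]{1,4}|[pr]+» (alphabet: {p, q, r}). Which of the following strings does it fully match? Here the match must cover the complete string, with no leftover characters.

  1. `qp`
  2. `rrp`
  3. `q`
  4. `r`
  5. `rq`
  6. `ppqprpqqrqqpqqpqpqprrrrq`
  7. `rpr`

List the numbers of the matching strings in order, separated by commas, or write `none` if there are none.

2, 3, 4, 5, 7

1. `qp` → no match
2. `rrp` → match
3. `q` → match
4. `r` → match
5. `rq` → match
6 → no match
7. `rpr` → match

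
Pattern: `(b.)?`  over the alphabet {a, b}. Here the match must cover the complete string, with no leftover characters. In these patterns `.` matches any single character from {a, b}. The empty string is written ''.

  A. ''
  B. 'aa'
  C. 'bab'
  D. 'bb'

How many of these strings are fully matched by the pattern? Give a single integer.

2

A → match
B → no match
C → no match
D → match
Total matched: 2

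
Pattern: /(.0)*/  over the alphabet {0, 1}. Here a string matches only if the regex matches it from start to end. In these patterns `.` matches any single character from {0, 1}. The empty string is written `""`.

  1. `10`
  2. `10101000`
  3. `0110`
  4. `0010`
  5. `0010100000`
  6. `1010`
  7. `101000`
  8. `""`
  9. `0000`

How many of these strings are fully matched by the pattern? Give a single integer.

8

1 → match
2 → match
3 → no match
4 → match
5 → match
6 → match
7 → match
8 → match
9 → match
Total matched: 8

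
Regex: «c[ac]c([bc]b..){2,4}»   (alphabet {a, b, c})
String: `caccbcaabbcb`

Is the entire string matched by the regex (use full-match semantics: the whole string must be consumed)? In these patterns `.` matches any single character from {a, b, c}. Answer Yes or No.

No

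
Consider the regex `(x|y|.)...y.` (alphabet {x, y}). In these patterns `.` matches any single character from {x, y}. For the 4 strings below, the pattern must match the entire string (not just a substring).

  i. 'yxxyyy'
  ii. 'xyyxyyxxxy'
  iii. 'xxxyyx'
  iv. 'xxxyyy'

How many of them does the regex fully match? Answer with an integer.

i. 'yxxyyy' → match
ii. 'xyyxyyxxxy' → no match
iii. 'xxxyyx' → match
iv. 'xxxyyy' → match
Total matched: 3

3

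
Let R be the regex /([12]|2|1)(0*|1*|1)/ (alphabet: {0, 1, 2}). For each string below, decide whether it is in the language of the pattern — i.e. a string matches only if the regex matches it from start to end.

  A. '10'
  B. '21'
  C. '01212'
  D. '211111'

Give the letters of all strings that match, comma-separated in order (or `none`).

A. '10' → match
B. '21' → match
C. '01212' → no match
D. '211111' → match

A, B, D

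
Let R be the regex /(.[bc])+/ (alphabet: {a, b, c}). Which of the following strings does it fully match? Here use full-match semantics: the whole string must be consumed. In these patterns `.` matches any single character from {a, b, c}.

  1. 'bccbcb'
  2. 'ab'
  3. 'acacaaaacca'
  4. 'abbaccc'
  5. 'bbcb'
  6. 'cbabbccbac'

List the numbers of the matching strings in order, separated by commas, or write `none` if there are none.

1, 2, 5, 6

1. 'bccbcb' → match
2. 'ab' → match
3. 'acacaaaacca' → no match
4. 'abbaccc' → no match
5. 'bbcb' → match
6. 'cbabbccbac' → match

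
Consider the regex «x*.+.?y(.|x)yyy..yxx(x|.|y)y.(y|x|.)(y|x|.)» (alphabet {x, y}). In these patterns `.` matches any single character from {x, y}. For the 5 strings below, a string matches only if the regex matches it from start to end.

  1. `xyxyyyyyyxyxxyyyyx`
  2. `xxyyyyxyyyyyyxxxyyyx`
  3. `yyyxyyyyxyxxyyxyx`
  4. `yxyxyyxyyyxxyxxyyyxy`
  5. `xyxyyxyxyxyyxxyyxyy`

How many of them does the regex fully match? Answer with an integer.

4

1 → match
2 → match
3 → match
4 → match
5 → no match
Total matched: 4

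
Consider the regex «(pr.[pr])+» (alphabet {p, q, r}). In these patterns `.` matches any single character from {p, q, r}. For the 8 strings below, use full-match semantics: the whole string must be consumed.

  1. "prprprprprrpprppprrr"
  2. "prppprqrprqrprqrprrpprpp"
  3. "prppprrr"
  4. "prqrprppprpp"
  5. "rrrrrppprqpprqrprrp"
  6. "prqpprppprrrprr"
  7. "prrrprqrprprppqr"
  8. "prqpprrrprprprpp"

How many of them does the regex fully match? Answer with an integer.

1 → match
2 → match
3. "prppprrr" → match
4. "prqrprppprpp" → match
5 → no match — must start with "pr"
6 → no match
7 → no match
8 → match
Total matched: 5

5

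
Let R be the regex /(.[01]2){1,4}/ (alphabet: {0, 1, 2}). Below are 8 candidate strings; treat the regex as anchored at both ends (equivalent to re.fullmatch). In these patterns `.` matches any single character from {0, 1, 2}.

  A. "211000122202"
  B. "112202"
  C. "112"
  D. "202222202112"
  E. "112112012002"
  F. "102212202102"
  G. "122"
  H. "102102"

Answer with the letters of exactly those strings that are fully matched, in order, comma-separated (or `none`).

B, C, E, F, H

A → no match
B → match
C → match
D → no match
E → match
F → match
G → no match
H → match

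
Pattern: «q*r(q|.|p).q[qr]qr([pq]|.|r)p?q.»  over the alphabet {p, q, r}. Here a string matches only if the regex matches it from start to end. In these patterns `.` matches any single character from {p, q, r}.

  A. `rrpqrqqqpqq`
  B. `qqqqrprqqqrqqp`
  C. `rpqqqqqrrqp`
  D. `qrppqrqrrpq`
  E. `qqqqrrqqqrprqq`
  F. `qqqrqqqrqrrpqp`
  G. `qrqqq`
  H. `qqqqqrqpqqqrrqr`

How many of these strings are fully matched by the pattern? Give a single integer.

3

A → no match
B → match
C → no match
D → no match
E → no match
F → match
G → no match
H → match
Total matched: 3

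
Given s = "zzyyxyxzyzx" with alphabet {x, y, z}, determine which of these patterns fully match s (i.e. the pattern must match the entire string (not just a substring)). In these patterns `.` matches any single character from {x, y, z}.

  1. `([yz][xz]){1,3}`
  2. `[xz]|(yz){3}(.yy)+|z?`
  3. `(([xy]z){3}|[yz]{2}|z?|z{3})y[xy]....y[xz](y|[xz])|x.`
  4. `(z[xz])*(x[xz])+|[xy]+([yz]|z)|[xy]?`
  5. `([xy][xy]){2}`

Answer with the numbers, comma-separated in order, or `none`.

1 → no match
2 → no match
3 → match
4 → no match
5 → no match

3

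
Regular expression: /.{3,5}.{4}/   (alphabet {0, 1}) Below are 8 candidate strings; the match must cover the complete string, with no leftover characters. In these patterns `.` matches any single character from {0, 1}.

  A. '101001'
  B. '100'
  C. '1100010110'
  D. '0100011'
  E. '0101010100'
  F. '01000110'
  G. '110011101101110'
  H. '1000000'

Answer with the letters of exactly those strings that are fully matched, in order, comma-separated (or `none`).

A → no match
B → no match
C → no match
D → match
E → no match
F → match
G → no match
H → match

D, F, H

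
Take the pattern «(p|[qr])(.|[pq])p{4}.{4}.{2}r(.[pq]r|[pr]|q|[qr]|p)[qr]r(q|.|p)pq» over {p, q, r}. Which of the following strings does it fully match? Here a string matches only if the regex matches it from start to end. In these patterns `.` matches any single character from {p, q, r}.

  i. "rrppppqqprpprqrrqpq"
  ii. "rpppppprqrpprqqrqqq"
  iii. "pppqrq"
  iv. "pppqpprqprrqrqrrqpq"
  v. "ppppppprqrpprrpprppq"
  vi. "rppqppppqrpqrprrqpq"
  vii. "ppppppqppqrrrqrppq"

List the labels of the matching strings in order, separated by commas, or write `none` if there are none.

i → match
ii → no match — must end with "pq"
iii → no match — must end with "pq"
iv → no match
v → no match
vi → no match
vii → no match

i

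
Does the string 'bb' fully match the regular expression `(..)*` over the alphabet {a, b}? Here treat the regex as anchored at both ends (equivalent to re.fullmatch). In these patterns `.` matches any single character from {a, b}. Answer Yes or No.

Yes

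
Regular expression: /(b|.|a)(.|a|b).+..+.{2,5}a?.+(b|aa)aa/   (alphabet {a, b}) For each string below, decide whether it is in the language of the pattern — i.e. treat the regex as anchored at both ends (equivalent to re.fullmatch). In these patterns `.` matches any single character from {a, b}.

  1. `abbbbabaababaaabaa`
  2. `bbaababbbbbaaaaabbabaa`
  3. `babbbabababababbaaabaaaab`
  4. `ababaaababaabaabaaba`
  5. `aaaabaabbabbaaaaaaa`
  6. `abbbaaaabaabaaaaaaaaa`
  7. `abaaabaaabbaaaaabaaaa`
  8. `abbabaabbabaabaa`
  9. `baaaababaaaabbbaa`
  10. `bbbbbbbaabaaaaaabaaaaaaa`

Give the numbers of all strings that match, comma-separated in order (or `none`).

1 → match
2 → match
3 → no match — must end with `aa`
4 → no match — must end with `aa`
5 → match
6 → match
7 → match
8 → match
9 → match
10 → match

1, 2, 5, 6, 7, 8, 9, 10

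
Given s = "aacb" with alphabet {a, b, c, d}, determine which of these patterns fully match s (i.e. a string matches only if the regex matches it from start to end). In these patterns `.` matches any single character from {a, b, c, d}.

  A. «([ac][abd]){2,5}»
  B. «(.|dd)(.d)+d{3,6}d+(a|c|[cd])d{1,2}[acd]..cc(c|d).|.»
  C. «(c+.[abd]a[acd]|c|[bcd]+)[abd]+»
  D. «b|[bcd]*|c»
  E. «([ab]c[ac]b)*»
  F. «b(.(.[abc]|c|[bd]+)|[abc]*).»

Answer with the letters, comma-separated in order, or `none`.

A

A → match
B → no match
C → no match
D → no match
E → no match
F → no match — must start with "b"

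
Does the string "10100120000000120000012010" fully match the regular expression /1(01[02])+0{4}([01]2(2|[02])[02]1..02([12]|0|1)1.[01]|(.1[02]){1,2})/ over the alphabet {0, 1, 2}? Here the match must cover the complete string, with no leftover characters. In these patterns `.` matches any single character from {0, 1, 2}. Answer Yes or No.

No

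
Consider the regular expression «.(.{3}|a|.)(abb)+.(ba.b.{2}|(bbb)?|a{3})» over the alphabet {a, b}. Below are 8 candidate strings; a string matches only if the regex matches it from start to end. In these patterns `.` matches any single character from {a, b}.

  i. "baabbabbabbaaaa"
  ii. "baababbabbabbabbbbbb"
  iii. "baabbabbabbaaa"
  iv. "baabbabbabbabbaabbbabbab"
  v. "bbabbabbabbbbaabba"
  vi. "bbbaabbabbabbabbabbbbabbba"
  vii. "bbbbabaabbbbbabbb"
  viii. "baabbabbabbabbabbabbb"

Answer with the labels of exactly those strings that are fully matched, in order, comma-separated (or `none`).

i → match
ii → match
iii → no match
iv → no match
v → match
vi → match
vii → no match
viii → match

i, ii, v, vi, viii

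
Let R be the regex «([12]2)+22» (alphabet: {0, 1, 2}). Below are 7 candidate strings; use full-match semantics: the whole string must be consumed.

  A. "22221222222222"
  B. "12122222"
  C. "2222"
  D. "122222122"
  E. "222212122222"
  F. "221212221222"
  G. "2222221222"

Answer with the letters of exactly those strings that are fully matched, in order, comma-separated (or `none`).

A, B, C, E, F, G

A → match
B → match
C → match
D → no match — must end with "222"
E → match
F → match
G → match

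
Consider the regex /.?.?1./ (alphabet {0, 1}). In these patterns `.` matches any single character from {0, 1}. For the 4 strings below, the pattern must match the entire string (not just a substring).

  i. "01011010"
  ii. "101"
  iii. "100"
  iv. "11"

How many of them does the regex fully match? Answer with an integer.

1

i. "01011010" → no match
ii. "101" → no match
iii. "100" → no match
iv. "11" → match
Total matched: 1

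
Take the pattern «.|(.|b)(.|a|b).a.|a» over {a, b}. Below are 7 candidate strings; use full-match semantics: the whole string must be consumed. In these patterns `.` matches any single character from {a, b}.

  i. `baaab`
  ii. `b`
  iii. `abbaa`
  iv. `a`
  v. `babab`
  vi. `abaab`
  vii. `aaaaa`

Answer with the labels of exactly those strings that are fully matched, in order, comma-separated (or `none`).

i. `baaab` → match
ii. `b` → match
iii. `abbaa` → match
iv. `a` → match
v. `babab` → match
vi. `abaab` → match
vii. `aaaaa` → match

i, ii, iii, iv, v, vi, vii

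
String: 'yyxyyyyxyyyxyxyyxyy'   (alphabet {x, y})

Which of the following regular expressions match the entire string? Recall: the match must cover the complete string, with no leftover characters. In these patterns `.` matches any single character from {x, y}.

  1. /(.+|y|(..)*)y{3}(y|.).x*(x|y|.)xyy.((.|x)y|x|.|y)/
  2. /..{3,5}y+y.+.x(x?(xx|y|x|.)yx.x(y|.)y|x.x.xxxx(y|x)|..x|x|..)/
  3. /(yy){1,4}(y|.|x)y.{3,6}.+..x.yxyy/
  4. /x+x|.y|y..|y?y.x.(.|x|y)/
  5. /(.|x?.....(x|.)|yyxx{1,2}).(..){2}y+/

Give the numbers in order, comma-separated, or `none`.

2, 3

1 → no match
2 → match
3 → match
4 → no match
5 → no match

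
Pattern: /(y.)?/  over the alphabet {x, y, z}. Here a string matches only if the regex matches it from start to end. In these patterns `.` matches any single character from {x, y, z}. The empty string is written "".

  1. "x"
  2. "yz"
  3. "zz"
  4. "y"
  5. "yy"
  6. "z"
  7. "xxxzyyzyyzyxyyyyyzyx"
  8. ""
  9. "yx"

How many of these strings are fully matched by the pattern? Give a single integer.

1. "x" → no match
2. "yz" → match
3. "zz" → no match
4. "y" → no match
5. "yy" → match
6. "z" → no match
7 → no match
8. "" → match
9. "yx" → match
Total matched: 4

4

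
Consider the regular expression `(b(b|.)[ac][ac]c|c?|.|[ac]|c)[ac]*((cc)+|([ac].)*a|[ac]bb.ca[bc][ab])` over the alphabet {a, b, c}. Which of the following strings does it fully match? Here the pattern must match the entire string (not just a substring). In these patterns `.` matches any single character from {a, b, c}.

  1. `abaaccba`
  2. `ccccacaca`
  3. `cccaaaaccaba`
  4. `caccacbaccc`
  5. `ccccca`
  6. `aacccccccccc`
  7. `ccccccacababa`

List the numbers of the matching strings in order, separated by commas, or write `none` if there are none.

1 → no match
2 → match
3 → match
4 → no match
5 → match
6 → match
7 → match

2, 3, 5, 6, 7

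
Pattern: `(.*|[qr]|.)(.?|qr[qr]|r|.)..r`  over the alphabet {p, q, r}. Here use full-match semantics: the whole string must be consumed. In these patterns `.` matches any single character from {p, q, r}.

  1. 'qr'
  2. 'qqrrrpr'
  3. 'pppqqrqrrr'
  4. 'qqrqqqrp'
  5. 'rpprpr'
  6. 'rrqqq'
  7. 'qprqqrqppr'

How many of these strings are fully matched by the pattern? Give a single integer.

1 → no match
2 → match
3 → match
4 → no match — must end with 'r'
5 → match
6 → no match — must end with 'r'
7 → match
Total matched: 4

4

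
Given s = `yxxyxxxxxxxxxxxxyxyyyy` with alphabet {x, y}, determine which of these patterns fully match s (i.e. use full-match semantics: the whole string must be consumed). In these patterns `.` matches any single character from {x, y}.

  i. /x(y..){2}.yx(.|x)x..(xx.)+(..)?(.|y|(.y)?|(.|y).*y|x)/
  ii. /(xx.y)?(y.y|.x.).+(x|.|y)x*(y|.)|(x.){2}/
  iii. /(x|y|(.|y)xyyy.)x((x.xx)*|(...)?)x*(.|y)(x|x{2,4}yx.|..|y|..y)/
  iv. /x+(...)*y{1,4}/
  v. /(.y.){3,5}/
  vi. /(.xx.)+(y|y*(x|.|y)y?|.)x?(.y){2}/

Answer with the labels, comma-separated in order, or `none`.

ii, vi

i → no match — must start with `xy`
ii → match
iii → no match
iv → no match — must start with `x`
v → no match
vi → match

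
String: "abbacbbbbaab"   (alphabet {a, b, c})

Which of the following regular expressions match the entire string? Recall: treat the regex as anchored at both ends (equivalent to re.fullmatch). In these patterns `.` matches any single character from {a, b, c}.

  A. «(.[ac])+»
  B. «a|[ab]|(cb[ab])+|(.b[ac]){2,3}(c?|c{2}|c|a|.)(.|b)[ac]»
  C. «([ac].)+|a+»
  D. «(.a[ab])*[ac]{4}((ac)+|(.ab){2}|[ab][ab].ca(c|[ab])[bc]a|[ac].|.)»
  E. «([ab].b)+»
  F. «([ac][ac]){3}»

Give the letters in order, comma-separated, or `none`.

A → no match
B → no match
C → no match
D → no match
E → match
F → no match

E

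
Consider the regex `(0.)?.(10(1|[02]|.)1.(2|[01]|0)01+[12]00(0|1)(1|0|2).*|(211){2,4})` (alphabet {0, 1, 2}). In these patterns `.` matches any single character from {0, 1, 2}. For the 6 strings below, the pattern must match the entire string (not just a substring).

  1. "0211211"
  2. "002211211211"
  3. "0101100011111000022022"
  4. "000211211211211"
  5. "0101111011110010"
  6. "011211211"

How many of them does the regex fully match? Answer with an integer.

1 → match
2 → match
3 → match
4 → match
5 → match
6 → match
Total matched: 6

6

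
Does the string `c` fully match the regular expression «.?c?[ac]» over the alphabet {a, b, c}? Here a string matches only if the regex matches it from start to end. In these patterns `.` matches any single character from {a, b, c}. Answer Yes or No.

Yes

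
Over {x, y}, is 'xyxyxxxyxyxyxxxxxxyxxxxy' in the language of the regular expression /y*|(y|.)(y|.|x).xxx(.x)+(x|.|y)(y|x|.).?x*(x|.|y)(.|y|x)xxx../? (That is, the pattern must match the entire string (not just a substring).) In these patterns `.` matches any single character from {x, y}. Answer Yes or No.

No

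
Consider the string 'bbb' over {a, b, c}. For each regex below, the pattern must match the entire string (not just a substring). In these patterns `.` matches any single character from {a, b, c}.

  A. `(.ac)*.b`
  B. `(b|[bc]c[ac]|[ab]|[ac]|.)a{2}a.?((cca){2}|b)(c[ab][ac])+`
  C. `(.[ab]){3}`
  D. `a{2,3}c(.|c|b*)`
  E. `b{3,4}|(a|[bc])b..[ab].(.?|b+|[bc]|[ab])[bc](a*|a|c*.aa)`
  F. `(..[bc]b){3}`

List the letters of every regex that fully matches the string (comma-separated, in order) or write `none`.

A → no match
B → no match
C → no match
D → no match — must start with 'a'
E → match
F → no match

E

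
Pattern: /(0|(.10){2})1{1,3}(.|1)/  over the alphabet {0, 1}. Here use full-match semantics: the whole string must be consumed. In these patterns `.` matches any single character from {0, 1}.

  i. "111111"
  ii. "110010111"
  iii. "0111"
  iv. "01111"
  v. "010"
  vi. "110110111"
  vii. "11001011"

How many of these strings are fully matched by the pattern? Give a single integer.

6

i → no match
ii → match
iii → match
iv → match
v → match
vi → match
vii → match
Total matched: 6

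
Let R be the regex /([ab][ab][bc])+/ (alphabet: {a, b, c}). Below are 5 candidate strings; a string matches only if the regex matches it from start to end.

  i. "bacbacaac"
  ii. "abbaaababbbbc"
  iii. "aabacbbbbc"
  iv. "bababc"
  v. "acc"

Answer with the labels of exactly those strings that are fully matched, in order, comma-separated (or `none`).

i → match
ii → no match
iii → no match
iv → match
v → no match

i, iv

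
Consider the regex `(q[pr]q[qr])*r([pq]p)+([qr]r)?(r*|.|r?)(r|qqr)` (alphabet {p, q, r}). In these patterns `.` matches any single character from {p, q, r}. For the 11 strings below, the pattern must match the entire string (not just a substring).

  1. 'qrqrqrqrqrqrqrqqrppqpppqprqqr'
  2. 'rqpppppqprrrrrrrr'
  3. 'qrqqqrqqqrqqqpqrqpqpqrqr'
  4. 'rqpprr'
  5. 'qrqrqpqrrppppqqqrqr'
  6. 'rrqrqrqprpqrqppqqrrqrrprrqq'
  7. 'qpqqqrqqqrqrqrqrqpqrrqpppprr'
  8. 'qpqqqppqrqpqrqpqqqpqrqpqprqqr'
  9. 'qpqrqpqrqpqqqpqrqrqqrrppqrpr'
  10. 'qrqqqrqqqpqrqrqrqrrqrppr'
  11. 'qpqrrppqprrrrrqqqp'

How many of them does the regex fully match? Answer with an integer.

2

1 → match
2 → match
3 → no match
4 → no match
5 → no match
6 → no match
7 → no match
8 → no match
9 → no match
10 → no match
11 → no match
Total matched: 2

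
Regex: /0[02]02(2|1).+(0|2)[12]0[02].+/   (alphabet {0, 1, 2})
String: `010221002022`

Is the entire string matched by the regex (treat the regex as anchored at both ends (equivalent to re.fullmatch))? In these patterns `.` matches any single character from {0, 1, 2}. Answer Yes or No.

No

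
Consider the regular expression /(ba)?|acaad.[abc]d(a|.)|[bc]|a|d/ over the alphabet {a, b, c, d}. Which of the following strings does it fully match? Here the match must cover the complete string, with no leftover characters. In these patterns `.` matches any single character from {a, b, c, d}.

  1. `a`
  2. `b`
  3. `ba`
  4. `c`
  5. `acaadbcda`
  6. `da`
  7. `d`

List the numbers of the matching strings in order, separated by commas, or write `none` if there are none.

1, 2, 3, 4, 5, 7

1 → match
2 → match
3 → match
4 → match
5 → match
6 → no match
7 → match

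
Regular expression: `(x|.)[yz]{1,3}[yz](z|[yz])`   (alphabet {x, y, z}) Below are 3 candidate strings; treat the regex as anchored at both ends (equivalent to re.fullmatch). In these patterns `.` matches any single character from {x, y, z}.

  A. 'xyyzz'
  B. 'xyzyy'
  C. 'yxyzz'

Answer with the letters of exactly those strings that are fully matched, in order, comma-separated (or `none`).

A. 'xyyzz' → match
B. 'xyzyy' → match
C. 'yxyzz' → no match

A, B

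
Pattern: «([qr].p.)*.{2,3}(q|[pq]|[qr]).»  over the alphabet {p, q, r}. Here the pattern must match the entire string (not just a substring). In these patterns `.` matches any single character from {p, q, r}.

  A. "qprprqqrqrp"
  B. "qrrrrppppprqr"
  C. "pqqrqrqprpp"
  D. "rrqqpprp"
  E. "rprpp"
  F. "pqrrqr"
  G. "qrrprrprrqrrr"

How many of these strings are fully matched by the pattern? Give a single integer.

A. "qprprqqrqrp" → no match
B → no match
C. "pqqrqrqprpp" → no match
D. "rrqqpprp" → no match
E. "rprpp" → match
F. "pqrrqr" → no match
G → no match
Total matched: 1

1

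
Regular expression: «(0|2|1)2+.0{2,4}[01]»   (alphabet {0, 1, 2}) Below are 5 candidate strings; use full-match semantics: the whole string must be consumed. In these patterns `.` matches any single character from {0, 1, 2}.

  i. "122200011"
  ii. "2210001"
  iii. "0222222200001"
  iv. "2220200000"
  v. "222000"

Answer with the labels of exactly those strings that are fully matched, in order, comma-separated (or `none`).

i. "122200011" → no match
ii. "2210001" → match
iii → match
iv. "2220200000" → no match
v. "222000" → match

ii, iii, v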